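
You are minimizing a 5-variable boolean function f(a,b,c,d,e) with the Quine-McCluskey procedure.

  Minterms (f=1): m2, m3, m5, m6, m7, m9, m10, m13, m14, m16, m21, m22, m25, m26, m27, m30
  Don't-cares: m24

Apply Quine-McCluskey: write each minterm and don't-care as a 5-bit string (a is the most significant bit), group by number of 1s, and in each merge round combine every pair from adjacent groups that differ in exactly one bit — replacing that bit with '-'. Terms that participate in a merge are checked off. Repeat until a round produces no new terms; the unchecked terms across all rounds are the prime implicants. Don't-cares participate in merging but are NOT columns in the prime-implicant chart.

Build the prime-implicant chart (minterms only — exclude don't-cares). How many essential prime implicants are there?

[col 0] 00010*, 00011*, 00101*, 00110*, 00111*, 01001*, 01010*, 01101*, 01110*, 10000*, 10101*, 10110*, 11000*, 11001*, 11010*, 11011*, 11110*
[col 1] -0101, -0110*, -1001, -1010*, -1110*, 0-010*, 0-101, 0-110*, 00-10*, 00-11*, 0001-*, 001-1, 0011-*, 01-01, 01-10*, 1-000, 1-110*, 11-10*, 110-0*, 110-1*, 1100-*, 1101-*
[col 2] --110, -1-10, 0--10, 00-1-, 110--
Prime implicants: --110, -0101, -1-10, -1001, 0--10, 0-101, 00-1-, 001-1, 01-01, 1-000, 110--
PI chart (minterm → PIs covering it):
  2 | 0--10,00-1-
  3 | 00-1-  (sole → essential)
  5 | -0101,0-101,001-1
  6 | --110,0--10,00-1-
  7 | 00-1-,001-1
  9 | -1001,01-01
  10 | -1-10,0--10
  13 | 0-101,01-01
  14 | --110,-1-10,0--10
  16 | 1-000  (sole → essential)
  21 | -0101  (sole → essential)
  22 | --110  (sole → essential)
  25 | -1001,110--
  26 | -1-10,110--
  27 | 110--  (sole → essential)
  30 | --110,-1-10
Essential prime implicants: --110, -0101, 00-1-, 1-000, 110--

5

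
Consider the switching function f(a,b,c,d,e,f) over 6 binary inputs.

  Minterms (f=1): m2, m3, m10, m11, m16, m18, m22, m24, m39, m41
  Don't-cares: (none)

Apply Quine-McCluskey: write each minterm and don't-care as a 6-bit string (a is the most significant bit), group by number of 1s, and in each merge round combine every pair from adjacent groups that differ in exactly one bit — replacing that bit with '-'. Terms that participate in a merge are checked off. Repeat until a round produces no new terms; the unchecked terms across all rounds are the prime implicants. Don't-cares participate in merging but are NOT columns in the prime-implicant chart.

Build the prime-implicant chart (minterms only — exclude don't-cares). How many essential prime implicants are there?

5

[col 0] 000010*, 000011*, 001010*, 001011*, 010000*, 010010*, 010110*, 011000*, 100111, 101001
[col 1] 0-0010, 00-010*, 00-011*, 00001-*, 00101-*, 01-000, 010-10, 0100-0
[col 2] 00-01-
Prime implicants: 0-0010, 00-01-, 01-000, 010-10, 0100-0, 100111, 101001
PI chart (minterm → PIs covering it):
  2 | 0-0010,00-01-
  3 | 00-01-  (sole → essential)
  10 | 00-01-  (sole → essential)
  11 | 00-01-  (sole → essential)
  16 | 01-000,0100-0
  18 | 0-0010,010-10,0100-0
  22 | 010-10  (sole → essential)
  24 | 01-000  (sole → essential)
  39 | 100111  (sole → essential)
  41 | 101001  (sole → essential)
Essential prime implicants: 00-01-, 01-000, 010-10, 100111, 101001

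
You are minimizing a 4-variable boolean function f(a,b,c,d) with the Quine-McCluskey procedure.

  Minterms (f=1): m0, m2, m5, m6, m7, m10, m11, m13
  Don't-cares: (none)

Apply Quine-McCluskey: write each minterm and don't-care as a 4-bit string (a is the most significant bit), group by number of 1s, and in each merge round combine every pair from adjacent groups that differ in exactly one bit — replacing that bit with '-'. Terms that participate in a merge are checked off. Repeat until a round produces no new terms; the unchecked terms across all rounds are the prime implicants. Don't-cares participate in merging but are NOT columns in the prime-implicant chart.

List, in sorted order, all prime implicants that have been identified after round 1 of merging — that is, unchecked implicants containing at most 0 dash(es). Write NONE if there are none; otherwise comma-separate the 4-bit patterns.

Round 0: 0000✓ 0010✓ 0101✓ 0110✓ 0111✓ 1010✓ 1011✓ 1101✓
Round 1: -010 -101 0-10 00-0 01-1 011- 101-
PIs = {-010, -101, 0-10, 00-0, 01-1, 011-, 101-}

NONE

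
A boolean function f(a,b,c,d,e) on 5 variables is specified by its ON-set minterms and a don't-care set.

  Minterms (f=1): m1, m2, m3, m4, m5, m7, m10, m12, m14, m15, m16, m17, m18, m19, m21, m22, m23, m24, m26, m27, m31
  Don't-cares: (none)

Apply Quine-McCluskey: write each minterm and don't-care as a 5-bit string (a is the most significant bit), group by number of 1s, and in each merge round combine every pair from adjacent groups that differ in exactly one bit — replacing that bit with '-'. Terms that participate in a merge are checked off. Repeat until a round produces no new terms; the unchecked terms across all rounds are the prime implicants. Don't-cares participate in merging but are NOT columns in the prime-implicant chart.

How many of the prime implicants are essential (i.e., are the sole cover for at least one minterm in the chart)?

size-2^0 implicants → 00001(✓)  00010(✓)  00011(✓)  00100(✓)  00101(✓)  00111(✓)  01010(✓)  01100(✓)  01110(✓)  01111(✓)  10000(✓)  10001(✓)  10010(✓)  10011(✓)  10101(✓)  10110(✓)  10111(✓)  11000(✓)  11010(✓)  11011(✓)  11111(✓)
size-2^1 implicants → -0001(✓)  -0010(✓)  -0011(✓)  -0101(✓)  -0111(✓)  -1010(✓)  -1111(✓)  0-010(✓)  0-100  0-111(✓)  00-01(✓)  00-11(✓)  000-1(✓)  0001-(✓)  001-1(✓)  0010-  01-10  011-0  0111-  1-000(✓)  1-010(✓)  1-011(✓)  1-111(✓)  10-01(✓)  10-10(✓)  10-11(✓)  100-0(✓)  100-1(✓)  1000-(✓)  1001-(✓)  101-1(✓)  1011-(✓)  11-11(✓)  110-0(✓)  1101-(✓)
size-2^2 implicants → --010  --111  -0-01(✓)  -0-11(✓)  -00-1(✓)  -001-  -01-1(✓)  00--1(✓)  1--11  1-0-0  1-01-  10--1(✓)  10-1-  100--
size-2^3 implicants → -0--1
Unchecked terms (primes): --010, --111, -0--1, -001-, 0-100, 0010-, 01-10, 011-0, 0111-, 1--11, 1-0-0, 1-01-, 10-1-, 100--
Minterm coverage:
  m1 ⊆ -0--1 [E]
  m2 ⊆ --010,-001-
  m3 ⊆ -0--1,-001-
  m4 ⊆ 0-100,0010-
  m5 ⊆ -0--1,0010-
  m7 ⊆ --111,-0--1
  m10 ⊆ --010,01-10
  m12 ⊆ 0-100,011-0
  m14 ⊆ 01-10,011-0,0111-
  m15 ⊆ --111,0111-
  m16 ⊆ 1-0-0,100--
  m17 ⊆ -0--1,100--
  m18 ⊆ --010,-001-,1-0-0,1-01-,10-1-,100--
  m19 ⊆ -0--1,-001-,1--11,1-01-,10-1-,100--
  m21 ⊆ -0--1 [E]
  m22 ⊆ 10-1- [E]
  m23 ⊆ --111,-0--1,1--11,10-1-
  m24 ⊆ 1-0-0 [E]
  m26 ⊆ --010,1-0-0,1-01-
  m27 ⊆ 1--11,1-01-
  m31 ⊆ --111,1--11
E = {-0--1, 1-0-0, 10-1-}

3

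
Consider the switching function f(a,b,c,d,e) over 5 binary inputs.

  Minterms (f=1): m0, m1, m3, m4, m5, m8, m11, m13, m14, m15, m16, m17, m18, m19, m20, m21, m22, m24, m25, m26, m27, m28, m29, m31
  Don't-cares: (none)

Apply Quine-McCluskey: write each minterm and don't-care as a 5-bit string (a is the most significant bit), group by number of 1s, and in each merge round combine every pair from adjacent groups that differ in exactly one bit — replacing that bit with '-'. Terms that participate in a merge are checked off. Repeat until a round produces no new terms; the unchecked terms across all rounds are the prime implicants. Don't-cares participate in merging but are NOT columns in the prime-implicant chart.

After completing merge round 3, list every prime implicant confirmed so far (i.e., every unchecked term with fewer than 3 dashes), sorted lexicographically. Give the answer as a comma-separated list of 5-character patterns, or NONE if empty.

--000, --011, --101, -00-1, -1-11, -11-1, 0111-, 10--0, 11--1

[col 0] 00000*, 00001*, 00011*, 00100*, 00101*, 01000*, 01011*, 01101*, 01110*, 01111*, 10000*, 10001*, 10010*, 10011*, 10100*, 10101*, 10110*, 11000*, 11001*, 11010*, 11011*, 11100*, 11101*, 11111*
[col 1] -0000*, -0001*, -0011*, -0100*, -0101*, -1000*, -1011*, -1101*, -1111*, 0-000*, 0-011*, 0-101*, 00-00*, 00-01*, 000-1*, 0000-*, 0010-*, 01-11*, 011-1*, 0111-, 1-000*, 1-001*, 1-010*, 1-011*, 1-100*, 1-101*, 10-00*, 10-01*, 10-10*, 100-0*, 100-1*, 1000-*, 1001-*, 101-0*, 1010-*, 11-00*, 11-01*, 11-11*, 110-0*, 110-1*, 1100-*, 1101-*, 111-1*, 1110-*
[col 2] --000, --011, --101, -0-00*, -0-01*, -00-1, -000-*, -010-*, -1-11, -11-1, 00-0-*, 1--00*, 1--01*, 1-0-0*, 1-0-1*, 1-00-*, 1-01-*, 1-10-*, 10--0, 10-0-*, 100--*, 11--1, 11-0-*, 110--*
[col 3] -0-0-, 1--0-, 1-0--
Prime implicants: --000, --011, --101, -0-0-, -00-1, -1-11, -11-1, 0111-, 1--0-, 1-0--, 10--0, 11--1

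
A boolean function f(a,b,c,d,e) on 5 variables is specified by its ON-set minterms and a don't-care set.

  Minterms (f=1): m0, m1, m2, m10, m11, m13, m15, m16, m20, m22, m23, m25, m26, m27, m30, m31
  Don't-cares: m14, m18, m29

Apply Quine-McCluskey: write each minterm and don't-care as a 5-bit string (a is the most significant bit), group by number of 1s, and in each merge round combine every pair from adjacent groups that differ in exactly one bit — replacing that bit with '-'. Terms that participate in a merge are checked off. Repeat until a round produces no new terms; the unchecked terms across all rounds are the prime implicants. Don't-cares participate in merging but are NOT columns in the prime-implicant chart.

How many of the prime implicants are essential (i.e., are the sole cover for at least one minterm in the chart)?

size-2^0 implicants → 00000(✓)  00001(✓)  00010(✓)  01010(✓)  01011(✓)  01101(✓)  01110(✓)  01111(✓)  10000(✓)  10010(✓)  10100(✓)  10110(✓)  10111(✓)  11001(✓)  11010(✓)  11011(✓)  11101(✓)  11110(✓)  11111(✓)
size-2^1 implicants → -0000(✓)  -0010(✓)  -1010(✓)  -1011(✓)  -1101(✓)  -1110(✓)  -1111(✓)  0-010(✓)  000-0(✓)  0000-  01-10(✓)  01-11(✓)  0101-(✓)  011-1(✓)  0111-(✓)  1-010(✓)  1-110(✓)  1-111(✓)  10-00(✓)  10-10(✓)  100-0(✓)  101-0(✓)  1011-(✓)  11-01(✓)  11-10(✓)  11-11(✓)  110-1(✓)  1101-(✓)  111-1(✓)  1111-(✓)
size-2^2 implicants → --010  -00-0  -1-10(✓)  -1-11(✓)  -101-(✓)  -11-1  -111-(✓)  01-1-(✓)  1--10  1-11-  10--0  11--1  11-1-(✓)
size-2^3 implicants → -1-1-
Unchecked terms (primes): --010, -00-0, -1-1-, -11-1, 0000-, 1--10, 1-11-, 10--0, 11--1
Minterm coverage:
  m0 ⊆ -00-0,0000-
  m1 ⊆ 0000- [E]
  m2 ⊆ --010,-00-0
  m10 ⊆ --010,-1-1-
  m11 ⊆ -1-1- [E]
  m13 ⊆ -11-1 [E]
  m15 ⊆ -1-1-,-11-1
  m16 ⊆ -00-0,10--0
  m20 ⊆ 10--0 [E]
  m22 ⊆ 1--10,1-11-,10--0
  m23 ⊆ 1-11- [E]
  m25 ⊆ 11--1 [E]
  m26 ⊆ --010,-1-1-,1--10
  m27 ⊆ -1-1-,11--1
  m30 ⊆ -1-1-,1--10,1-11-
  m31 ⊆ -1-1-,-11-1,1-11-,11--1
E = {-1-1-, -11-1, 0000-, 1-11-, 10--0, 11--1}

6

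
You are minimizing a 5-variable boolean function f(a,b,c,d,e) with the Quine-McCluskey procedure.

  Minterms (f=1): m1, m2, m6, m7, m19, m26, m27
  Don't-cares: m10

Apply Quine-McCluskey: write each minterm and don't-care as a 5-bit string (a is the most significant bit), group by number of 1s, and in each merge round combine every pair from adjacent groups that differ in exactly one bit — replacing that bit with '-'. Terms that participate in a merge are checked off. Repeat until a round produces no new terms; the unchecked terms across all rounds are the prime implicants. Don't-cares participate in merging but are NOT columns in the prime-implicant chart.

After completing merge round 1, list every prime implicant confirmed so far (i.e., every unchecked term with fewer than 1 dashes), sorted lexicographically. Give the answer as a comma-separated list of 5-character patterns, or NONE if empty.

Round 0: 00001 00010✓ 00110✓ 00111✓ 01010✓ 10011✓ 11010✓ 11011✓
Round 1: -1010 0-010 00-10 0011- 1-011 1101-
PIs = {-1010, 0-010, 00-10, 00001, 0011-, 1-011, 1101-}

00001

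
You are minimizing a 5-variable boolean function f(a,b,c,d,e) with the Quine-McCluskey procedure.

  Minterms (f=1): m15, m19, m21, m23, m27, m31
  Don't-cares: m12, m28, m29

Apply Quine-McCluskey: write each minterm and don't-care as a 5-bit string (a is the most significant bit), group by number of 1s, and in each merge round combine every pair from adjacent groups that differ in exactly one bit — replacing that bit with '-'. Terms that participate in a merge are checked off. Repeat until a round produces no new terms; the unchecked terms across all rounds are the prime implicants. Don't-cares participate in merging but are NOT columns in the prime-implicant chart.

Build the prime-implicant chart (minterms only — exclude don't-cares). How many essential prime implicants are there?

[col 0] 01100*, 01111*, 10011*, 10101*, 10111*, 11011*, 11100*, 11101*, 11111*
[col 1] -1100, -1111, 1-011*, 1-101*, 1-111*, 10-11*, 101-1*, 11-11*, 111-1*, 1110-
[col 2] 1--11, 1-1-1
Prime implicants: -1100, -1111, 1--11, 1-1-1, 1110-
PI chart (minterm → PIs covering it):
  15 | -1111  (sole → essential)
  19 | 1--11  (sole → essential)
  21 | 1-1-1  (sole → essential)
  23 | 1--11,1-1-1
  27 | 1--11  (sole → essential)
  31 | -1111,1--11,1-1-1
Essential prime implicants: -1111, 1--11, 1-1-1

3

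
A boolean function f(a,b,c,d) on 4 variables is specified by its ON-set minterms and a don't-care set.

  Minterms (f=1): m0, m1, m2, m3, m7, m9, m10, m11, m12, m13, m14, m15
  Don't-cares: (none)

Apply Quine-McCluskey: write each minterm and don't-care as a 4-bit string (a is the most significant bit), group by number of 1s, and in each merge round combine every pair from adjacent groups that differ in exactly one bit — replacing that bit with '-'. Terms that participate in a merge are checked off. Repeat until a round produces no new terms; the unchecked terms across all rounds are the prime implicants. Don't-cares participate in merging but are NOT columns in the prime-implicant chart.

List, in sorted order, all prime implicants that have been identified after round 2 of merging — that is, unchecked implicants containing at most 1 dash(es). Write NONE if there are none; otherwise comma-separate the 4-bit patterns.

NONE

size-2^0 implicants → 0000(✓)  0001(✓)  0010(✓)  0011(✓)  0111(✓)  1001(✓)  1010(✓)  1011(✓)  1100(✓)  1101(✓)  1110(✓)  1111(✓)
size-2^1 implicants → -001(✓)  -010(✓)  -011(✓)  -111(✓)  0-11(✓)  00-0(✓)  00-1(✓)  000-(✓)  001-(✓)  1-01(✓)  1-10(✓)  1-11(✓)  10-1(✓)  101-(✓)  11-0(✓)  11-1(✓)  110-(✓)  111-(✓)
size-2^2 implicants → --11  -0-1  -01-  00--  1--1  1-1-  11--
Unchecked terms (primes): --11, -0-1, -01-, 00--, 1--1, 1-1-, 11--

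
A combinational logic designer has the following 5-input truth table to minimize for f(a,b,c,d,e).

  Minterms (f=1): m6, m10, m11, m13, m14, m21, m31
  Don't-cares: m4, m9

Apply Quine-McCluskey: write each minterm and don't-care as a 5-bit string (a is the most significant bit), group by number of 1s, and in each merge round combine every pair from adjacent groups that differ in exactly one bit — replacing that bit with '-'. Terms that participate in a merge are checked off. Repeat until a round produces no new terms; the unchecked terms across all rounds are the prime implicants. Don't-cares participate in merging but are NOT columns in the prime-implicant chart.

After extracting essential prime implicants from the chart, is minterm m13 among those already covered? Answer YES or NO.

YES

size-2^0 implicants → 00100(✓)  00110(✓)  01001(✓)  01010(✓)  01011(✓)  01101(✓)  01110(✓)  10101  11111
size-2^1 implicants → 0-110  001-0  01-01  01-10  010-1  0101-
Unchecked terms (primes): 0-110, 001-0, 01-01, 01-10, 010-1, 0101-, 10101, 11111
Minterm coverage:
  m6 ⊆ 0-110,001-0
  m10 ⊆ 01-10,0101-
  m11 ⊆ 010-1,0101-
  m13 ⊆ 01-01 [E]
  m14 ⊆ 0-110,01-10
  m21 ⊆ 10101 [E]
  m31 ⊆ 11111 [E]
E = {01-01, 10101, 11111}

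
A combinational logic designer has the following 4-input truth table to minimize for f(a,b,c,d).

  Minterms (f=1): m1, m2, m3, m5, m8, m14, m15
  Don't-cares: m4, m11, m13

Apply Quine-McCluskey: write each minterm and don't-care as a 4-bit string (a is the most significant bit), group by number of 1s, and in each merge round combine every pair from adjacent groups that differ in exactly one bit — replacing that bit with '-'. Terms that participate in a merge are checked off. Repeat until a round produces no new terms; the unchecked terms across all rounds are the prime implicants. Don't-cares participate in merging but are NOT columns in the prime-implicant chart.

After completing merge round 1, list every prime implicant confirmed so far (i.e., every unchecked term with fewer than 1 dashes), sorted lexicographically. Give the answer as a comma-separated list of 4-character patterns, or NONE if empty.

Round 0: 0001✓ 0010✓ 0011✓ 0100✓ 0101✓ 1000 1011✓ 1101✓ 1110✓ 1111✓
Round 1: -011 -101 0-01 00-1 001- 010- 1-11 11-1 111-
PIs = {-011, -101, 0-01, 00-1, 001-, 010-, 1-11, 1000, 11-1, 111-}

1000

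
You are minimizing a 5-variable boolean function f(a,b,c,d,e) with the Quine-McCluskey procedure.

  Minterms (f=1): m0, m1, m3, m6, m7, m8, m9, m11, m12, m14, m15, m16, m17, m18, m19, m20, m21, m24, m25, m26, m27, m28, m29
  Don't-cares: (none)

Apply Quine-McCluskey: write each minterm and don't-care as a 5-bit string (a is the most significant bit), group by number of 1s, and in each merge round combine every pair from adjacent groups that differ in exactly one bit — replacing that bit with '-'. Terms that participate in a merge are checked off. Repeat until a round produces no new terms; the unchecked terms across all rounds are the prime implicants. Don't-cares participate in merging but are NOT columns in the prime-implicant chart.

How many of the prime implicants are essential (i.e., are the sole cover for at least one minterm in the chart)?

Round 0: 00000✓ 00001✓ 00011✓ 00110✓ 00111✓ 01000✓ 01001✓ 01011✓ 01100✓ 01110✓ 01111✓ 10000✓ 10001✓ 10010✓ 10011✓ 10100✓ 10101✓ 11000✓ 11001✓ 11010✓ 11011✓ 11100✓ 11101✓
Round 1: -0000✓ -0001✓ -0011✓ -1000✓ -1001✓ -1011✓ -1100✓ 0-000✓ 0-001✓ 0-011✓ 0-110✓ 0-111✓ 00-11✓ 000-1✓ 0000-✓ 0011-✓ 01-00✓ 01-11✓ 010-1✓ 0100-✓ 011-0 0111-✓ 1-000✓ 1-001✓ 1-010✓ 1-011✓ 1-100✓ 1-101✓ 10-00✓ 10-01✓ 100-0✓ 100-1✓ 1000-✓ 1001-✓ 1010-✓ 11-00✓ 11-01✓ 110-0✓ 110-1✓ 1100-✓ 1101-✓ 1110-✓
Round 2: --000✓ --001✓ --011✓ -00-1✓ -000-✓ -1-00 -10-1✓ -100-✓ 0--11 0-0-1✓ 0-00-✓ 0-11- 1--00✓ 1--01✓ 1-0-0✓ 1-0-1✓ 1-00-✓ 1-01-✓ 1-10-✓ 10-0-✓ 100--✓ 11-0-✓ 110--✓
Round 3: --0-1 --00- 1--0- 1-0--
PIs = {--0-1, --00-, -1-00, 0--11, 0-11-, 011-0, 1--0-, 1-0--}
Coverage chart:
  m0: --00- ←essential
  m1: --0-1,--00-
  m3: --0-1,0--11
  m6: 0-11- ←essential
  m7: 0--11,0-11-
  m8: --00-,-1-00
  m9: --0-1,--00-
  m11: --0-1,0--11
  m12: -1-00,011-0
  m14: 0-11-,011-0
  m15: 0--11,0-11-
  m16: --00-,1--0-,1-0--
  m17: --0-1,--00-,1--0-,1-0--
  m18: 1-0-- ←essential
  m19: --0-1,1-0--
  m20: 1--0- ←essential
  m21: 1--0- ←essential
  m24: --00-,-1-00,1--0-,1-0--
  m25: --0-1,--00-,1--0-,1-0--
  m26: 1-0-- ←essential
  m27: --0-1,1-0--
  m28: -1-00,1--0-
  m29: 1--0- ←essential
Essential: --00-, 0-11-, 1--0-, 1-0--

4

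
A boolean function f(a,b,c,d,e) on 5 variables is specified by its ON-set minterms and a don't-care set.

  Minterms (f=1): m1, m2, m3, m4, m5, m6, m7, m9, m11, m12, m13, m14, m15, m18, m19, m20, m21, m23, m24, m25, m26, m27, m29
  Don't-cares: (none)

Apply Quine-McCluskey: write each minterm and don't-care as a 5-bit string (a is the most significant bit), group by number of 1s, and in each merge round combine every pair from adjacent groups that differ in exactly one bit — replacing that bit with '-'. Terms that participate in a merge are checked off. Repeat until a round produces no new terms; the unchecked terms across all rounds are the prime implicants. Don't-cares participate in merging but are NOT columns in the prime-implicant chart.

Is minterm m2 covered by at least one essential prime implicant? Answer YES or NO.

NO

[col 0] 00001*, 00010*, 00011*, 00100*, 00101*, 00110*, 00111*, 01001*, 01011*, 01100*, 01101*, 01110*, 01111*, 10010*, 10011*, 10100*, 10101*, 10111*, 11000*, 11001*, 11010*, 11011*, 11101*
[col 1] -0010*, -0011*, -0100*, -0101*, -0111*, -1001*, -1011*, -1101*, 0-001*, 0-011*, 0-100*, 0-101*, 0-110*, 0-111*, 00-01*, 00-10*, 00-11*, 000-1*, 0001-*, 001-0*, 001-1*, 0010-*, 0011-*, 01-01*, 01-11*, 010-1*, 011-0*, 011-1*, 0110-*, 0111-*, 1-010*, 1-011*, 1-101*, 10-11*, 1001-*, 101-1*, 1010-*, 11-01*, 110-0*, 110-1*, 1100-*, 1101-*
[col 2] --011, --101, -0-11, -001-, -01-1, -010-, -1-01, -10-1, 0--01*, 0--11*, 0-0-1*, 0-1-0*, 0-1-1*, 0-10-*, 0-11-*, 00--1*, 00-1-, 001--*, 01--1*, 011--*, 1-01-, 110--
[col 3] 0---1, 0-1--
Prime implicants: --011, --101, -0-11, -001-, -01-1, -010-, -1-01, -10-1, 0---1, 0-1--, 00-1-, 1-01-, 110--
PI chart (minterm → PIs covering it):
  1 | 0---1  (sole → essential)
  2 | -001-,00-1-
  3 | --011,-0-11,-001-,0---1,00-1-
  4 | -010-,0-1--
  5 | --101,-01-1,-010-,0---1,0-1--
  6 | 0-1--,00-1-
  7 | -0-11,-01-1,0---1,0-1--,00-1-
  9 | -1-01,-10-1,0---1
  11 | --011,-10-1,0---1
  12 | 0-1--  (sole → essential)
  13 | --101,-1-01,0---1,0-1--
  14 | 0-1--  (sole → essential)
  15 | 0---1,0-1--
  18 | -001-,1-01-
  19 | --011,-0-11,-001-,1-01-
  20 | -010-  (sole → essential)
  21 | --101,-01-1,-010-
  23 | -0-11,-01-1
  24 | 110--  (sole → essential)
  25 | -1-01,-10-1,110--
  26 | 1-01-,110--
  27 | --011,-10-1,1-01-,110--
  29 | --101,-1-01
Essential prime implicants: -010-, 0---1, 0-1--, 110--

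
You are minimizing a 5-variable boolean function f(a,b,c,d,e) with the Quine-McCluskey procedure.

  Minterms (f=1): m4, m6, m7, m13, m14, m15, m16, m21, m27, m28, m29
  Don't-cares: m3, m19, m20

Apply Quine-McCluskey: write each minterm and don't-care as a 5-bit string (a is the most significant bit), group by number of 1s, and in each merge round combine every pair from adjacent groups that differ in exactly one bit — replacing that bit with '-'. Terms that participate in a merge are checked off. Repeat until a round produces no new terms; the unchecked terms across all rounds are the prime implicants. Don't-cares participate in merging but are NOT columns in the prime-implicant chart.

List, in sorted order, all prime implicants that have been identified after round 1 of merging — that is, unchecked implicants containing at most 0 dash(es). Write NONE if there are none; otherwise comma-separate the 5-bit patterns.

size-2^0 implicants → 00011(✓)  00100(✓)  00110(✓)  00111(✓)  01101(✓)  01110(✓)  01111(✓)  10000(✓)  10011(✓)  10100(✓)  10101(✓)  11011(✓)  11100(✓)  11101(✓)
size-2^1 implicants → -0011  -0100  -1101  0-110(✓)  0-111(✓)  00-11  001-0  0011-(✓)  011-1  0111-(✓)  1-011  1-100(✓)  1-101(✓)  10-00  1010-(✓)  1110-(✓)
size-2^2 implicants → 0-11-  1-10-
Unchecked terms (primes): -0011, -0100, -1101, 0-11-, 00-11, 001-0, 011-1, 1-011, 1-10-, 10-00

NONE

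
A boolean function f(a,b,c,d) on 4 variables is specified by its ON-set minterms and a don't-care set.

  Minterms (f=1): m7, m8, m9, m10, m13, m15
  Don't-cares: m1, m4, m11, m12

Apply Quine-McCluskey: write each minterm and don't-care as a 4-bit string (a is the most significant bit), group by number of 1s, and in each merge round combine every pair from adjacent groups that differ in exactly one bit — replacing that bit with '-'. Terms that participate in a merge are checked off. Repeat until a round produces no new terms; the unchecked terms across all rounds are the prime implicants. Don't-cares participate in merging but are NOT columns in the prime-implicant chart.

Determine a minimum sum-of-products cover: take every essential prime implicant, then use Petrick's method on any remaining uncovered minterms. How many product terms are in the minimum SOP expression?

Round 0: 0001✓ 0100✓ 0111✓ 1000✓ 1001✓ 1010✓ 1011✓ 1100✓ 1101✓ 1111✓
Round 1: -001 -100 -111 1-00✓ 1-01✓ 1-11✓ 10-0✓ 10-1✓ 100-✓ 101-✓ 11-1✓ 110-✓
Round 2: 1--1 1-0- 10--
PIs = {-001, -100, -111, 1--1, 1-0-, 10--}
Coverage chart:
  m7: -111 ←essential
  m8: 1-0-,10--
  m9: -001,1--1,1-0-,10--
  m10: 10-- ←essential
  m13: 1--1,1-0-
  m15: -111,1--1
Essential: -111, 10--
Petrick residual → 1--1
Min cover (3 terms): bcd + ad + ab'

3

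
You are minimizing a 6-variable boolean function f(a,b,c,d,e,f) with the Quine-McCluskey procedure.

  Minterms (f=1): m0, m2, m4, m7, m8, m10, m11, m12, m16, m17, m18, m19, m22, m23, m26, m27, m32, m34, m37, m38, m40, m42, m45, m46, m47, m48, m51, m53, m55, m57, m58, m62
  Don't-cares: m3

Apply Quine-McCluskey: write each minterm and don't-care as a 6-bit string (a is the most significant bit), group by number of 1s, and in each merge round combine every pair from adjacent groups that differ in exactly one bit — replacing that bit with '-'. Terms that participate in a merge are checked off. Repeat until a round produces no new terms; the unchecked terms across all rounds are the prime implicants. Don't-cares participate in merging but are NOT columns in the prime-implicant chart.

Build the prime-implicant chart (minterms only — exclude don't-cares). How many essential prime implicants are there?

11

[col 0] 000000*, 000010*, 000011*, 000100*, 000111*, 001000*, 001010*, 001011*, 001100*, 010000*, 010001*, 010010*, 010011*, 010110*, 010111*, 011010*, 011011*, 100000*, 100010*, 100101*, 100110*, 101000*, 101010*, 101101*, 101110*, 101111*, 110000*, 110011*, 110101*, 110111*, 111001, 111010*, 111110*
[col 1] -00000*, -00010*, -01000*, -01010*, -10000*, -10011*, -10111*, -11010*, 0-0000*, 0-0010*, 0-0011*, 0-0111*, 0-1010*, 0-1011*, 00-000*, 00-010*, 00-011*, 00-100*, 000-00*, 000-11*, 0000-0*, 00001-*, 001-00*, 0010-0*, 00101-*, 01-010*, 01-011*, 010-10*, 010-11*, 0100-0*, 0100-1*, 01000-*, 01001-*, 01011-*, 01101-*, 1-0000*, 1-0101, 1-1010*, 1-1110*, 10-000*, 10-010*, 10-101, 10-110*, 100-10*, 1000-0*, 101-10*, 1010-0*, 1011-1, 10111-, 110-11*, 1101-1, 111-10*
[col 2] --0000, --1010, -0-000*, -0-010*, -000-0*, -010-0*, -10-11, 0--010*, 0--011*, 0-0-11, 0-00-0, 0-001-*, 0-101-*, 00--00, 00-0-0*, 00-01-*, 01-01-*, 010-1-, 0100--, 1-1-10, 10--10, 10-0-0*
[col 3] -0-0-0, 0--01-
Prime implicants: --0000, --1010, -0-0-0, -10-11, 0--01-, 0-0-11, 0-00-0, 00--00, 010-1-, 0100--, 1-0101, 1-1-10, 10--10, 10-101, 1011-1, 10111-, 1101-1, 111001
PI chart (minterm → PIs covering it):
  0 | --0000,-0-0-0,0-00-0,00--00
  2 | -0-0-0,0--01-,0-00-0
  4 | 00--00  (sole → essential)
  7 | 0-0-11  (sole → essential)
  8 | -0-0-0,00--00
  10 | --1010,-0-0-0,0--01-
  11 | 0--01-  (sole → essential)
  12 | 00--00  (sole → essential)
  16 | --0000,0-00-0,0100--
  17 | 0100--  (sole → essential)
  18 | 0--01-,0-00-0,010-1-,0100--
  19 | -10-11,0--01-,0-0-11,010-1-,0100--
  22 | 010-1-  (sole → essential)
  23 | -10-11,0-0-11,010-1-
  26 | --1010,0--01-
  27 | 0--01-  (sole → essential)
  32 | --0000,-0-0-0
  34 | -0-0-0,10--10
  37 | 1-0101,10-101
  38 | 10--10  (sole → essential)
  40 | -0-0-0  (sole → essential)
  42 | --1010,-0-0-0,1-1-10,10--10
  45 | 10-101,1011-1
  46 | 1-1-10,10--10,10111-
  47 | 1011-1,10111-
  48 | --0000  (sole → essential)
  51 | -10-11  (sole → essential)
  53 | 1-0101,1101-1
  55 | -10-11,1101-1
  57 | 111001  (sole → essential)
  58 | --1010,1-1-10
  62 | 1-1-10  (sole → essential)
Essential prime implicants: --0000, -0-0-0, -10-11, 0--01-, 0-0-11, 00--00, 010-1-, 0100--, 1-1-10, 10--10, 111001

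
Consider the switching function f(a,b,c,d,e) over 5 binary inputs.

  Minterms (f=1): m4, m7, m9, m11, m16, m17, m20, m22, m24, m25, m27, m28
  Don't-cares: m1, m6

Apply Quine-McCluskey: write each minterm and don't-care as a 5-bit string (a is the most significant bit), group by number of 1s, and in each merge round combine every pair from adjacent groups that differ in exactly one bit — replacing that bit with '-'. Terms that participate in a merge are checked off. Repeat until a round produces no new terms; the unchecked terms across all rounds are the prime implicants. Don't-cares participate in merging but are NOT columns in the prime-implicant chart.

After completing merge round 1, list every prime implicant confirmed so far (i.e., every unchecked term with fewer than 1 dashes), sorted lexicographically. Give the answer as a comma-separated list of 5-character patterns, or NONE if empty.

NONE

Round 0: 00001✓ 00100✓ 00110✓ 00111✓ 01001✓ 01011✓ 10000✓ 10001✓ 10100✓ 10110✓ 11000✓ 11001✓ 11011✓ 11100✓
Round 1: -0001✓ -0100✓ -0110✓ -1001✓ -1011✓ 0-001✓ 001-0✓ 0011- 010-1✓ 1-000✓ 1-001✓ 1-100✓ 10-00✓ 1000-✓ 101-0✓ 11-00✓ 110-1✓ 1100-✓
Round 2: --001 -01-0 -10-1 1--00 1-00-
PIs = {--001, -01-0, -10-1, 0011-, 1--00, 1-00-}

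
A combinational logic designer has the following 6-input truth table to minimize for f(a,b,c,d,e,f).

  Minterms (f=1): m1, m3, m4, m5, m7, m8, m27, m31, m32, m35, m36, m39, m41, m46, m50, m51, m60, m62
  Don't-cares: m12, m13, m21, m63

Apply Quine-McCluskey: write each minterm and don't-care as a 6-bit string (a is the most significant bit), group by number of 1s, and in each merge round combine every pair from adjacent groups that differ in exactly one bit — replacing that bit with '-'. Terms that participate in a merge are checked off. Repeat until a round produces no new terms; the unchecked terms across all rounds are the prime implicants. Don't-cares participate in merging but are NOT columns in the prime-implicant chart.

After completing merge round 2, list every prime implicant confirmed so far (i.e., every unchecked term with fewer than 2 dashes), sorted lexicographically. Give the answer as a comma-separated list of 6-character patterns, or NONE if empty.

size-2^0 implicants → 000001(✓)  000011(✓)  000100(✓)  000101(✓)  000111(✓)  001000(✓)  001100(✓)  001101(✓)  010101(✓)  011011(✓)  011111(✓)  100000(✓)  100011(✓)  100100(✓)  100111(✓)  101001  101110(✓)  110010(✓)  110011(✓)  111100(✓)  111110(✓)  111111(✓)
size-2^1 implicants → -00011(✓)  -00100  -00111(✓)  -11111  0-0101  00-100(✓)  00-101(✓)  000-01(✓)  000-11(✓)  0000-1(✓)  0001-1(✓)  00010-(✓)  001-00  00110-(✓)  011-11  1-0011  1-1110  100-00  100-11(✓)  11001-  1111-0  11111-
size-2^2 implicants → -00-11  00-10-  000--1
Unchecked terms (primes): -00-11, -00100, -11111, 0-0101, 00-10-, 000--1, 001-00, 011-11, 1-0011, 1-1110, 100-00, 101001, 11001-, 1111-0, 11111-

-00100, -11111, 0-0101, 001-00, 011-11, 1-0011, 1-1110, 100-00, 101001, 11001-, 1111-0, 11111-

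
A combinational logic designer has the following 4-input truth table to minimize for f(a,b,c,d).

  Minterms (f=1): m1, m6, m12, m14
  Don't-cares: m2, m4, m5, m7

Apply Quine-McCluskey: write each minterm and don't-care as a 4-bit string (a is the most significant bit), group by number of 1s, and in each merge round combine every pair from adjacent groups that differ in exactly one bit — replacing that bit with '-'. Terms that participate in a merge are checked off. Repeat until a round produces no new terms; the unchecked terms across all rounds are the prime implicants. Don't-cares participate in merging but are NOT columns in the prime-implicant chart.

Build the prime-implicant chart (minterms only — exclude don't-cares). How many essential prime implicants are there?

2

size-2^0 implicants → 0001(✓)  0010(✓)  0100(✓)  0101(✓)  0110(✓)  0111(✓)  1100(✓)  1110(✓)
size-2^1 implicants → -100(✓)  -110(✓)  0-01  0-10  01-0(✓)  01-1(✓)  010-(✓)  011-(✓)  11-0(✓)
size-2^2 implicants → -1-0  01--
Unchecked terms (primes): -1-0, 0-01, 0-10, 01--
Minterm coverage:
  m1 ⊆ 0-01 [E]
  m6 ⊆ -1-0,0-10,01--
  m12 ⊆ -1-0 [E]
  m14 ⊆ -1-0 [E]
E = {-1-0, 0-01}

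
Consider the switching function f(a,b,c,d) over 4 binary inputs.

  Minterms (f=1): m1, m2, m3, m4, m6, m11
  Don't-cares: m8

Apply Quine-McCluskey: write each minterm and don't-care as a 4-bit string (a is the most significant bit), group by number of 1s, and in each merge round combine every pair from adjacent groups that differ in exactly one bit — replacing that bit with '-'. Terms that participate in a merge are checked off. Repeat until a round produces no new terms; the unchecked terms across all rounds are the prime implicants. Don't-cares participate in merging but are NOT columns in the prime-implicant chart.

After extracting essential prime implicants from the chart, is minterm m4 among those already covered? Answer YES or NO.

size-2^0 implicants → 0001(✓)  0010(✓)  0011(✓)  0100(✓)  0110(✓)  1000  1011(✓)
size-2^1 implicants → -011  0-10  00-1  001-  01-0
Unchecked terms (primes): -011, 0-10, 00-1, 001-, 01-0, 1000
Minterm coverage:
  m1 ⊆ 00-1 [E]
  m2 ⊆ 0-10,001-
  m3 ⊆ -011,00-1,001-
  m4 ⊆ 01-0 [E]
  m6 ⊆ 0-10,01-0
  m11 ⊆ -011 [E]
E = {-011, 00-1, 01-0}

YES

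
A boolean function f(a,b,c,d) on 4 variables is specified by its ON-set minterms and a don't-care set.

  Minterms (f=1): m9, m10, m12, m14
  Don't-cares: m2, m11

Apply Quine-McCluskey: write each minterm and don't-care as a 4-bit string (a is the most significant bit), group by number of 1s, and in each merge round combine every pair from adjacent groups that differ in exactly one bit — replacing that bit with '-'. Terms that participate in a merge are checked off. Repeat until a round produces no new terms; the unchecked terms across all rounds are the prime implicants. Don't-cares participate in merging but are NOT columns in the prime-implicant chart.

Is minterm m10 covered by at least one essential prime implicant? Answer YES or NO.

NO

Round 0: 0010✓ 1001✓ 1010✓ 1011✓ 1100✓ 1110✓
Round 1: -010 1-10 10-1 101- 11-0
PIs = {-010, 1-10, 10-1, 101-, 11-0}
Coverage chart:
  m9: 10-1 ←essential
  m10: -010,1-10,101-
  m12: 11-0 ←essential
  m14: 1-10,11-0
Essential: 10-1, 11-0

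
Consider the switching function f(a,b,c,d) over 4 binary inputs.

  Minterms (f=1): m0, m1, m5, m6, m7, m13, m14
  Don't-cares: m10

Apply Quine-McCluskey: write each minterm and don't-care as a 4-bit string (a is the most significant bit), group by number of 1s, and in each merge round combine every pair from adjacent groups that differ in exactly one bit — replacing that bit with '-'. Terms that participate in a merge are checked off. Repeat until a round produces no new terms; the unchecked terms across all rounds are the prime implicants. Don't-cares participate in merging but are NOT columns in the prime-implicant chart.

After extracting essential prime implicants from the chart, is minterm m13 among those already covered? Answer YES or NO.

Round 0: 0000✓ 0001✓ 0101✓ 0110✓ 0111✓ 1010✓ 1101✓ 1110✓
Round 1: -101 -110 0-01 000- 01-1 011- 1-10
PIs = {-101, -110, 0-01, 000-, 01-1, 011-, 1-10}
Coverage chart:
  m0: 000- ←essential
  m1: 0-01,000-
  m5: -101,0-01,01-1
  m6: -110,011-
  m7: 01-1,011-
  m13: -101 ←essential
  m14: -110,1-10
Essential: -101, 000-

YES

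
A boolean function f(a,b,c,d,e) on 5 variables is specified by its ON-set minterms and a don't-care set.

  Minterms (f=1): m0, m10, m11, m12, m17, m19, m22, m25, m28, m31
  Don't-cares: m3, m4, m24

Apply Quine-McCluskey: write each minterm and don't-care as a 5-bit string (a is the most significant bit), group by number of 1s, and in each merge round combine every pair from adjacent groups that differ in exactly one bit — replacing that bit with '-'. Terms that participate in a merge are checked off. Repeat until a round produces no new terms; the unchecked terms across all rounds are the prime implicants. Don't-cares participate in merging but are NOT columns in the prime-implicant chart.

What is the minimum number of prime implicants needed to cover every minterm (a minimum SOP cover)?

[col 0] 00000*, 00011*, 00100*, 01010*, 01011*, 01100*, 10001*, 10011*, 10110, 11000*, 11001*, 11100*, 11111
[col 1] -0011, -1100, 0-011, 0-100, 00-00, 0101-, 1-001, 100-1, 11-00, 1100-
Prime implicants: -0011, -1100, 0-011, 0-100, 00-00, 0101-, 1-001, 100-1, 10110, 11-00, 1100-, 11111
PI chart (minterm → PIs covering it):
  0 | 00-00  (sole → essential)
  10 | 0101-  (sole → essential)
  11 | 0-011,0101-
  12 | -1100,0-100
  17 | 1-001,100-1
  19 | -0011,100-1
  22 | 10110  (sole → essential)
  25 | 1-001,1100-
  28 | -1100,11-00
  31 | 11111  (sole → essential)
Essential prime implicants: 00-00, 0101-, 10110, 11111
Petrick residual → -0011, -1100, 1-001
Minimum SOP uses 7 PIs: b'c'de + bcd'e' + a'b'd'e' + a'bc'd + ac'd'e + ab'cde' + abcde

7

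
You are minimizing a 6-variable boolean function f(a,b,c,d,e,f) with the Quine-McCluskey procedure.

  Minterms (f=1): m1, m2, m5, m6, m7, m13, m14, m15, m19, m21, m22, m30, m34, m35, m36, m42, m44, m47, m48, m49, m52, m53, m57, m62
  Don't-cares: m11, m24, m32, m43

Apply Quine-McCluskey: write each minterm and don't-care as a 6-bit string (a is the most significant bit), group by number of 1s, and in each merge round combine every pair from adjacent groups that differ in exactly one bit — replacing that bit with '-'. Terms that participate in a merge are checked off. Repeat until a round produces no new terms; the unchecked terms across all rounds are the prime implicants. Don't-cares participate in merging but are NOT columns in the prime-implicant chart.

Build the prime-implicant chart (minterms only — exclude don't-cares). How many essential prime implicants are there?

9

[col 0] 000001*, 000010*, 000101*, 000110*, 000111*, 001011*, 001101*, 001110*, 001111*, 010011, 010101*, 010110*, 011000, 011110*, 100000*, 100010*, 100011*, 100100*, 101010*, 101011*, 101100*, 101111*, 110000*, 110001*, 110100*, 110101*, 111001*, 111110*
[col 1] -00010, -01011*, -01111*, -10101, -11110, 0-0101, 0-0110*, 0-1110*, 00-101*, 00-110*, 00-111*, 000-01, 000-10, 0001-1*, 00011-*, 001-11*, 0011-1*, 00111-*, 01-110*, 1-0000*, 1-0100*, 10-010*, 10-011*, 10-100, 100-00*, 1000-0, 10001-*, 101-11*, 10101-*, 11-001, 110-00*, 110-01*, 11000-*, 11010-*
[col 2] -01-11, 0--110, 00-1-1, 00-11-, 1-0-00, 10-01-, 110-0-
Prime implicants: -00010, -01-11, -10101, -11110, 0--110, 0-0101, 00-1-1, 00-11-, 000-01, 000-10, 010011, 011000, 1-0-00, 10-01-, 10-100, 1000-0, 11-001, 110-0-
PI chart (minterm → PIs covering it):
  1 | 000-01  (sole → essential)
  2 | -00010,000-10
  5 | 0-0101,00-1-1,000-01
  6 | 0--110,00-11-,000-10
  7 | 00-1-1,00-11-
  13 | 00-1-1  (sole → essential)
  14 | 0--110,00-11-
  15 | -01-11,00-1-1,00-11-
  19 | 010011  (sole → essential)
  21 | -10101,0-0101
  22 | 0--110  (sole → essential)
  30 | -11110,0--110
  34 | -00010,10-01-,1000-0
  35 | 10-01-  (sole → essential)
  36 | 1-0-00,10-100
  42 | 10-01-  (sole → essential)
  44 | 10-100  (sole → essential)
  47 | -01-11  (sole → essential)
  48 | 1-0-00,110-0-
  49 | 11-001,110-0-
  52 | 1-0-00,110-0-
  53 | -10101,110-0-
  57 | 11-001  (sole → essential)
  62 | -11110  (sole → essential)
Essential prime implicants: -01-11, -11110, 0--110, 00-1-1, 000-01, 010011, 10-01-, 10-100, 11-001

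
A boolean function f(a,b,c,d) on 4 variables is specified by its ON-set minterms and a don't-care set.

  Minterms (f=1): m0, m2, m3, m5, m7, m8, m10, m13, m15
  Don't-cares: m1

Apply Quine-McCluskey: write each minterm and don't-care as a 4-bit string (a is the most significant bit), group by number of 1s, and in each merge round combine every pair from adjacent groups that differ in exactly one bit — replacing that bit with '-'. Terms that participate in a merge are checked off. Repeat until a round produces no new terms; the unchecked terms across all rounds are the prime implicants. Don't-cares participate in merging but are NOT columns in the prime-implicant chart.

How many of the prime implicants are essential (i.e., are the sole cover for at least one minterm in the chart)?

size-2^0 implicants → 0000(✓)  0001(✓)  0010(✓)  0011(✓)  0101(✓)  0111(✓)  1000(✓)  1010(✓)  1101(✓)  1111(✓)
size-2^1 implicants → -000(✓)  -010(✓)  -101(✓)  -111(✓)  0-01(✓)  0-11(✓)  00-0(✓)  00-1(✓)  000-(✓)  001-(✓)  01-1(✓)  10-0(✓)  11-1(✓)
size-2^2 implicants → -0-0  -1-1  0--1  00--
Unchecked terms (primes): -0-0, -1-1, 0--1, 00--
Minterm coverage:
  m0 ⊆ -0-0,00--
  m2 ⊆ -0-0,00--
  m3 ⊆ 0--1,00--
  m5 ⊆ -1-1,0--1
  m7 ⊆ -1-1,0--1
  m8 ⊆ -0-0 [E]
  m10 ⊆ -0-0 [E]
  m13 ⊆ -1-1 [E]
  m15 ⊆ -1-1 [E]
E = {-0-0, -1-1}

2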